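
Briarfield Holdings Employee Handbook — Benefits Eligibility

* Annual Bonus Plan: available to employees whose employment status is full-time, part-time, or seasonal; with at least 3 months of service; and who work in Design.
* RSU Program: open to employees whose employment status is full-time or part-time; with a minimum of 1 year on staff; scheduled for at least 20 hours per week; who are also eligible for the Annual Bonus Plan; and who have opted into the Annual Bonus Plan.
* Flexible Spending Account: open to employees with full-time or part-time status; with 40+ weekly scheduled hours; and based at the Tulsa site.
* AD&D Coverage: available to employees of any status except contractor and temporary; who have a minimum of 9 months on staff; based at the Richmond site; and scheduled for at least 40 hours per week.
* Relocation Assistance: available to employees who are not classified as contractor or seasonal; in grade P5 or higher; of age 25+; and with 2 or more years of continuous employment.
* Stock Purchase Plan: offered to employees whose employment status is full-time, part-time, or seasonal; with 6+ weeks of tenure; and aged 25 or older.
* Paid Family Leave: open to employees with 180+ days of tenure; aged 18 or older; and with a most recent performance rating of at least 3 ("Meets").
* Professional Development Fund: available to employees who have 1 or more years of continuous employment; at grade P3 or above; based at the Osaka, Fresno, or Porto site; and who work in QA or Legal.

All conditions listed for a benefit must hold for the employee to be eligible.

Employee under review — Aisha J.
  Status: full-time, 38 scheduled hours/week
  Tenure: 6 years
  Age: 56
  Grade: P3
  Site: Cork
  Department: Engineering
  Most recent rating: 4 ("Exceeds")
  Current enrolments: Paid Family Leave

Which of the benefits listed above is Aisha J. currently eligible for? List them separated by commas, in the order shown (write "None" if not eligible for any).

Stock Purchase Plan, Paid Family Leave

Annual Bonus Plan — status full-time ✓; service 6 years ≥ 3 months (≈90 days) ✓; dept Engineering ✗ → not eligible.
RSU Program — status full-time ✓; service 6 years ≥ 1 year ✓; 38 hrs/wk ≥ 20 ✓; not eligible for Annual Bonus Plan ✗ → not eligible.
Flexible Spending Account — status full-time ✓; 38 hrs/wk < 40 ✗ → not eligible.
AD&D Coverage — status full-time ✓ (not excluded); service 6 years ≥ 9 months (≈270 days) ✓; site Cork ✗ (not Richmond) → not eligible.
Relocation Assistance — status full-time ✓ (not excluded); grade P3 < P5 ✗ → not eligible.
Stock Purchase Plan — status full-time ✓; service 6 years ≥ 6 weeks (≈42 days) ✓; age 56 ≥ 25 ✓ → eligible.
Paid Family Leave — service 6 years ≥ 180 days ✓; age 56 ≥ 18 ✓; rating 4 ≥ 3 ✓ → eligible.
Professional Development Fund — service 6 years ≥ 1 year ✓; grade P3 ≥ P3 ✓; site Cork ✗ (not Osaka, Fresno, or Porto) → not eligible.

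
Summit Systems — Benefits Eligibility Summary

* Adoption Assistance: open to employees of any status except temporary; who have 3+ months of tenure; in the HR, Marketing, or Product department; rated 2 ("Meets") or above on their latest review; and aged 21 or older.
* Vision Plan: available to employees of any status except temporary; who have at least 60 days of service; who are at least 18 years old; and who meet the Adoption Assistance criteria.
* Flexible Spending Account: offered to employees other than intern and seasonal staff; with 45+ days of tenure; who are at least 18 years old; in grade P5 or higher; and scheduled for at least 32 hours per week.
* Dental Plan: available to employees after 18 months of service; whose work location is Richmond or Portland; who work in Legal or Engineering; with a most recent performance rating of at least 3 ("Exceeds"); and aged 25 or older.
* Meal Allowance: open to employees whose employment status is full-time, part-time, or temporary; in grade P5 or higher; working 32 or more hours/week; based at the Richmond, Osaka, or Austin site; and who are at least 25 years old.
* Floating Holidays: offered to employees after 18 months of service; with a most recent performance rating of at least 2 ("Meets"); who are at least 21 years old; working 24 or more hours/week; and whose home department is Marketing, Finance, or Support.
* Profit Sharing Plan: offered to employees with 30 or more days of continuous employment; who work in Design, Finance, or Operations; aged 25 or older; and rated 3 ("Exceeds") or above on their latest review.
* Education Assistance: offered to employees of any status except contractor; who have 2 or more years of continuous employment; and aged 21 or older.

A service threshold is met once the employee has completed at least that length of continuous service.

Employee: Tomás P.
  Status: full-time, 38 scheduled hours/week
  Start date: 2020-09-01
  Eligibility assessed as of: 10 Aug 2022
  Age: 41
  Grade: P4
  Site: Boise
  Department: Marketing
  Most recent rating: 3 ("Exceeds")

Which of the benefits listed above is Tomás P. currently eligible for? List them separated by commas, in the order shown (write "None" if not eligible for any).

Service from 2020-09-01 to 10 Aug 2022: 708 days.
Adoption Assistance — status full-time ✓ (not excluded); service 708 days ≥ 3 months (≈90 days) ✓; dept Marketing ✓; rating 3 ≥ 2 ✓; age 41 ≥ 21 ✓ → eligible.
Vision Plan — status full-time ✓ (not excluded); service 708 days ≥ 60 days ✓; age 41 ≥ 18 ✓; eligible for Adoption Assistance ✓ → eligible.
Flexible Spending Account — status full-time ✓ (not excluded); service 708 days ≥ 45 days ✓; age 41 ≥ 18 ✓; grade P4 < P5 ✗ → not eligible.
Dental Plan — service 708 days ≥ 18 months (≈540 days) ✓; site Boise ✗ (not Richmond or Portland) → not eligible.
Meal Allowance — status full-time ✓; grade P4 < P5 ✗ → not eligible.
Floating Holidays — service 708 days ≥ 18 months (≈540 days) ✓; rating 3 ≥ 2 ✓; age 41 ≥ 21 ✓; 38 hrs/wk ≥ 24 ✓; dept Marketing ✓ → eligible.
Profit Sharing Plan — service 708 days ≥ 30 days ✓; dept Marketing ✗ → not eligible.
Education Assistance — status full-time ✓ (not excluded); service 708 days < 2 years (≈730 days) ✗ → not eligible.

Adoption Assistance, Vision Plan, Floating Holidays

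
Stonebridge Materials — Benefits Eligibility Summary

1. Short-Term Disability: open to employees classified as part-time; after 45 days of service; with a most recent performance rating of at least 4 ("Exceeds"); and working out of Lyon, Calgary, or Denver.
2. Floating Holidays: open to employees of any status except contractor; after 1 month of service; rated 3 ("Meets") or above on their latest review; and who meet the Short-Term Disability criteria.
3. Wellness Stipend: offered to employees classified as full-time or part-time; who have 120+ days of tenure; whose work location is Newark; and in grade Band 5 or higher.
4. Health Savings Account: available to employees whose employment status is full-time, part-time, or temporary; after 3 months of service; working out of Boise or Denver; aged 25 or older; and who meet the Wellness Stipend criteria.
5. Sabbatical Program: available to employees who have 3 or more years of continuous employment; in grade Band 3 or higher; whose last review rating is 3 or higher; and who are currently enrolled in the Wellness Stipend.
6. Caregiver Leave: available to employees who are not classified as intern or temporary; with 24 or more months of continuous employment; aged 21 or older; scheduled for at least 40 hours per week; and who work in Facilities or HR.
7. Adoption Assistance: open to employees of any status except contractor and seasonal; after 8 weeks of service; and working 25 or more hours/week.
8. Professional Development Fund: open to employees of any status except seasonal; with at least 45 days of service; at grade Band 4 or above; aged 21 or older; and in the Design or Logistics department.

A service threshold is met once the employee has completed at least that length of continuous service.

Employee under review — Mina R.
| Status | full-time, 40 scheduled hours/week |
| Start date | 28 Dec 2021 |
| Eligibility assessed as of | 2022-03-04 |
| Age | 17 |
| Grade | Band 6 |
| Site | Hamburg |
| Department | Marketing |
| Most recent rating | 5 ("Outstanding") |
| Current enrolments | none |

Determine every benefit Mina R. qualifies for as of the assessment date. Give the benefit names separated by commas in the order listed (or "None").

Service from 28 Dec 2021 to 2022-03-04: 66 days.
Short-Term Disability — status full-time ✗ (requires part-time) → not eligible.
Floating Holidays — status full-time ✓ (not excluded); service 66 days ≥ 1 month (≈30 days) ✓; rating 5 ≥ 3 ✓; not eligible for Short-Term Disability ✗ → not eligible.
Wellness Stipend — status full-time ✓; service 66 days < 120 days ✗ → not eligible.
Health Savings Account — status full-time ✓; service 66 days < 3 months (≈90 days) ✗ → not eligible.
Sabbatical Program — service 66 days < 3 years (≈1095 days) ✗ → not eligible.
Caregiver Leave — status full-time ✓ (not excluded); service 66 days < 24 months (≈720 days) ✗ → not eligible.
Adoption Assistance — status full-time ✓ (not excluded); service 66 days ≥ 8 weeks (≈56 days) ✓; 40 hrs/wk ≥ 25 ✓ → eligible.
Professional Development Fund — status full-time ✓ (not excluded); service 66 days ≥ 45 days ✓; grade Band 6 ≥ Band 4 ✓; age 17 < 21 ✗ → not eligible.

Adoption Assistance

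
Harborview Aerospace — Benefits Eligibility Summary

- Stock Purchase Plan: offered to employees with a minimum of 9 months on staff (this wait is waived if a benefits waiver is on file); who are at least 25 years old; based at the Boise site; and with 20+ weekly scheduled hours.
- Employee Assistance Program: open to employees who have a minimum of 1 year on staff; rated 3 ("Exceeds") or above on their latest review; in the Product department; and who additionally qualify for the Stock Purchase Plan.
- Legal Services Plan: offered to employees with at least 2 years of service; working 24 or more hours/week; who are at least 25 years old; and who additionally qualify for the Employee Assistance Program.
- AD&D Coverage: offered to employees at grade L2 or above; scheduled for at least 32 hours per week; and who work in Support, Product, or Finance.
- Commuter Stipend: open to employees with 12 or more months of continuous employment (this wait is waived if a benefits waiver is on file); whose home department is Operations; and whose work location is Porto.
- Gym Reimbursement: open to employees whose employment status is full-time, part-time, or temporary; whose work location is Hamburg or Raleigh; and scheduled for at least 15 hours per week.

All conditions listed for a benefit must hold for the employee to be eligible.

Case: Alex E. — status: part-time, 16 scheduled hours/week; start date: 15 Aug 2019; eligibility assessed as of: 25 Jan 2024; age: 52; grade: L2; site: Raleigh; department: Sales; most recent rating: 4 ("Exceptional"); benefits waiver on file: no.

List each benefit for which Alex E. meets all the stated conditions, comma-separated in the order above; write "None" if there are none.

Gym Reimbursement

Service from 15 Aug 2019 to 25 Jan 2024: 1624 days.
Stock Purchase Plan — no waiver, service 1624 days ≥ 9 months (≈270 days) ✓; age 52 ≥ 25 ✓; site Raleigh ✗ (not Boise) → not eligible.
Employee Assistance Program — service 1624 days ≥ 1 year (≈365 days) ✓; rating 4 ≥ 3 ✓; dept Sales ✗ → not eligible.
Legal Services Plan — service 1624 days ≥ 2 years (≈730 days) ✓; 16 hrs/wk < 24 ✗ → not eligible.
AD&D Coverage — grade L2 ≥ L2 ✓; 16 hrs/wk < 32 ✗ → not eligible.
Commuter Stipend — no waiver, service 1624 days ≥ 12 months (≈360 days) ✓; dept Sales ✗ → not eligible.
Gym Reimbursement — status part-time ✓; site Raleigh ✓; 16 hrs/wk ≥ 15 ✓ → eligible.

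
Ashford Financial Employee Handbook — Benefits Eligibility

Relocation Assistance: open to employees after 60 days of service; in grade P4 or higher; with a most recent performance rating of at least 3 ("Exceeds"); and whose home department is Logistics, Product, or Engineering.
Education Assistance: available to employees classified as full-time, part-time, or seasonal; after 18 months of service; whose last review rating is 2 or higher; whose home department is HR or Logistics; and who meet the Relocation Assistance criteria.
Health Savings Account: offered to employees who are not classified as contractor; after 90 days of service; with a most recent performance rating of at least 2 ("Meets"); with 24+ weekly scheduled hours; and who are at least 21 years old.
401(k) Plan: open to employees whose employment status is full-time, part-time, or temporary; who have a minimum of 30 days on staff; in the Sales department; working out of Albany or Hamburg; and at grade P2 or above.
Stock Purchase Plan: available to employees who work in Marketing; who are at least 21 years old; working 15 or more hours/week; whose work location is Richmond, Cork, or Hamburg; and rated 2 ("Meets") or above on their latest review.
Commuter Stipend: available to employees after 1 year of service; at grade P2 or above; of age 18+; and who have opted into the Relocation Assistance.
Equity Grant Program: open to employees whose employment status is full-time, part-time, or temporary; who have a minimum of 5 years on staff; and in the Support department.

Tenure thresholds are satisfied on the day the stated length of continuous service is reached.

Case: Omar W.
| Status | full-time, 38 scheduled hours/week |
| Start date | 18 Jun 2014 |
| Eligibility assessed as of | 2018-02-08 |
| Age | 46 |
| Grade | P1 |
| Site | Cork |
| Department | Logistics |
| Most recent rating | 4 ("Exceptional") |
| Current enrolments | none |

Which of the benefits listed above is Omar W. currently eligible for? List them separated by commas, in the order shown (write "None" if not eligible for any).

Service from 18 Jun 2014 to 2018-02-08: 1331 days.
Relocation Assistance — service 1331 days ≥ 60 days ✓; grade P1 < P4 ✗ → not eligible.
Education Assistance — status full-time ✓; service 1331 days ≥ 18 months (≈540 days) ✓; rating 4 ≥ 2 ✓; dept Logistics ✓; not eligible for Relocation Assistance ✗ → not eligible.
Health Savings Account — status full-time ✓ (not excluded); service 1331 days ≥ 90 days ✓; rating 4 ≥ 2 ✓; 38 hrs/wk ≥ 24 ✓; age 46 ≥ 21 ✓ → eligible.
401(k) Plan — status full-time ✓; service 1331 days ≥ 30 days ✓; dept Logistics ✗ → not eligible.
Stock Purchase Plan — dept Logistics ✗ → not eligible.
Commuter Stipend — service 1331 days ≥ 1 year (≈365 days) ✓; grade P1 < P2 ✗ → not eligible.
Equity Grant Program — status full-time ✓; service 1331 days < 5 years (≈1825 days) ✗ → not eligible.

Health Savings Account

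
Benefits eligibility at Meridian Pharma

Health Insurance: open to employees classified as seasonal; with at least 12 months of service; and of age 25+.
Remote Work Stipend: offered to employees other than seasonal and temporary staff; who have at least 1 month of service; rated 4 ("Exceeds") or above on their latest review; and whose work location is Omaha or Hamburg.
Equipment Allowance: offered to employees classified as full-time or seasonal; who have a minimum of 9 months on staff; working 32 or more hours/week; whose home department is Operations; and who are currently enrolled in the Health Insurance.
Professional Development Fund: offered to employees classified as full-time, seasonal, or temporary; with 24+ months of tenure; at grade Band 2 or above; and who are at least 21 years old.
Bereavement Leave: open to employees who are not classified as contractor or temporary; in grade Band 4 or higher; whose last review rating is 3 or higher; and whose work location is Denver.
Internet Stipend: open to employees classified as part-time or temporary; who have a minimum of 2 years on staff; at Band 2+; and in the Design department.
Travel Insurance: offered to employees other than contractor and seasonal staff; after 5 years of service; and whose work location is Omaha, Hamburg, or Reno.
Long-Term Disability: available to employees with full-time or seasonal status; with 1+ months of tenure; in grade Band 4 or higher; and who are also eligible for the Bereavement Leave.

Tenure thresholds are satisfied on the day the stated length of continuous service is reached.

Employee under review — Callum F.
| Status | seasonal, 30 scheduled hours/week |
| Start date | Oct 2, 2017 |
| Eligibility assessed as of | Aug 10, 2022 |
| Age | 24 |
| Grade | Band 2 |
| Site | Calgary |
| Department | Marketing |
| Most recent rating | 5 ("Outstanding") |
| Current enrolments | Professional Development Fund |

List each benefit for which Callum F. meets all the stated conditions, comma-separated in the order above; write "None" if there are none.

Service from Oct 2, 2017 to Aug 10, 2022: 1773 days.
Health Insurance — status seasonal ✓; service 1773 days ≥ 12 months (≈360 days) ✓; age 24 < 25 ✗ → not eligible.
Remote Work Stipend — status seasonal ✗ (excluded) → not eligible.
Equipment Allowance — status seasonal ✓; service 1773 days ≥ 9 months (≈270 days) ✓; 30 hrs/wk < 32 ✗ → not eligible.
Professional Development Fund — status seasonal ✓; service 1773 days ≥ 24 months (≈720 days) ✓; grade Band 2 ≥ Band 2 ✓; age 24 ≥ 21 ✓ → eligible.
Bereavement Leave — status seasonal ✓ (not excluded); grade Band 2 < Band 4 ✗ → not eligible.
Internet Stipend — status seasonal ✗ (requires part-time or temporary) → not eligible.
Travel Insurance — status seasonal ✗ (excluded) → not eligible.
Long-Term Disability — status seasonal ✓; service 1773 days ≥ 1 month (≈30 days) ✓; grade Band 2 < Band 4 ✗ → not eligible.

Professional Development Fund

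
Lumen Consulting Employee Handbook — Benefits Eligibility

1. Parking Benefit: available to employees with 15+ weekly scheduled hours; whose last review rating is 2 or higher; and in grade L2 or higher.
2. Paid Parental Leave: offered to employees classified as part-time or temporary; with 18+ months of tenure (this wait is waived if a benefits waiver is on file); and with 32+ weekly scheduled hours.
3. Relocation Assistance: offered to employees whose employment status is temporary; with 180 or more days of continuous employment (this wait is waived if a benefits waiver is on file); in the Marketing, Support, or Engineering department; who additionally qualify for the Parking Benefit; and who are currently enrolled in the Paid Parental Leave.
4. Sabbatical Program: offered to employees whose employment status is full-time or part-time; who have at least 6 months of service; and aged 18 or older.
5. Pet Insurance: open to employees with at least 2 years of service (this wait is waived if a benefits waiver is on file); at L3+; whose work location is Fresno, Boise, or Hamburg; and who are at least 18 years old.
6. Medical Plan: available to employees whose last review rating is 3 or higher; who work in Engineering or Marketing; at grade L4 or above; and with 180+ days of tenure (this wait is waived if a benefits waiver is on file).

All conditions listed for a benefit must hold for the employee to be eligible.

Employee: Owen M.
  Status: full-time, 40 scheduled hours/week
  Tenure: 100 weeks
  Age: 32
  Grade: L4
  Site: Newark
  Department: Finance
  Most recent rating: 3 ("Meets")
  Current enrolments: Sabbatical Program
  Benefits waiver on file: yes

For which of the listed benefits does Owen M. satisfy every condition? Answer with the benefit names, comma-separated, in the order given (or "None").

Parking Benefit — 40 hrs/wk ≥ 15 ✓; rating 3 ≥ 2 ✓; grade L4 ≥ L2 ✓ → eligible.
Paid Parental Leave — status full-time ✗ (requires part-time or temporary) → not eligible.
Relocation Assistance — status full-time ✗ (requires temporary) → not eligible.
Sabbatical Program — status full-time ✓; service 100 weeks ≥ 6 months (≈180 days) ✓; age 32 ≥ 18 ✓ → eligible.
Pet Insurance — benefits waiver on file ✓; grade L4 ≥ L3 ✓; site Newark ✗ (not Fresno, Boise, or Hamburg) → not eligible.
Medical Plan — rating 3 ≥ 3 ✓; dept Finance ✗ → not eligible.

Parking Benefit, Sabbatical Program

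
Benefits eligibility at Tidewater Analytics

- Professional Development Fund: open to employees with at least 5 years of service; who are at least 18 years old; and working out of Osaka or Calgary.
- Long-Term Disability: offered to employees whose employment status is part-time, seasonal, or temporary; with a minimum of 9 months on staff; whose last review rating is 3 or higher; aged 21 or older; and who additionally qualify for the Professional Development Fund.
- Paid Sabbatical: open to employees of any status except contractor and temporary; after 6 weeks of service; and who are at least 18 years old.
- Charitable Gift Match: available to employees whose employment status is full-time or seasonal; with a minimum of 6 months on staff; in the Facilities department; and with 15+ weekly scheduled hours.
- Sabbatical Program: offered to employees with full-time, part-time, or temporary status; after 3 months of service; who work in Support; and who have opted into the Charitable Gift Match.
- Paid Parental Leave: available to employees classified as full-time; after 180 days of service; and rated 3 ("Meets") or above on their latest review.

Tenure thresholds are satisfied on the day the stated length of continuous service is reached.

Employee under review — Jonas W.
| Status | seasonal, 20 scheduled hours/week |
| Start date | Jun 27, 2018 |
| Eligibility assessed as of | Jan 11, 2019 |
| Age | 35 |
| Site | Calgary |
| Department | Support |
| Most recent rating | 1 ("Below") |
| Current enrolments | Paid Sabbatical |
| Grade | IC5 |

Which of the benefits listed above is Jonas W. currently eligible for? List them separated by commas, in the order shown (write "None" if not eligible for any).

Service from Jun 27, 2018 to Jan 11, 2019: 198 days.
Professional Development Fund — service 198 days < 5 years (≈1825 days) ✗ → not eligible.
Long-Term Disability — status seasonal ✓; service 198 days < 9 months (≈270 days) ✗ → not eligible.
Paid Sabbatical — status seasonal ✓ (not excluded); service 198 days ≥ 6 weeks (≈42 days) ✓; age 35 ≥ 18 ✓ → eligible.
Charitable Gift Match — status seasonal ✓; service 198 days ≥ 6 months (≈180 days) ✓; dept Support ✗ → not eligible.
Sabbatical Program — status seasonal ✗ (requires full-time, part-time, or temporary) → not eligible.
Paid Parental Leave — status seasonal ✗ (requires full-time) → not eligible.

Paid Sabbatical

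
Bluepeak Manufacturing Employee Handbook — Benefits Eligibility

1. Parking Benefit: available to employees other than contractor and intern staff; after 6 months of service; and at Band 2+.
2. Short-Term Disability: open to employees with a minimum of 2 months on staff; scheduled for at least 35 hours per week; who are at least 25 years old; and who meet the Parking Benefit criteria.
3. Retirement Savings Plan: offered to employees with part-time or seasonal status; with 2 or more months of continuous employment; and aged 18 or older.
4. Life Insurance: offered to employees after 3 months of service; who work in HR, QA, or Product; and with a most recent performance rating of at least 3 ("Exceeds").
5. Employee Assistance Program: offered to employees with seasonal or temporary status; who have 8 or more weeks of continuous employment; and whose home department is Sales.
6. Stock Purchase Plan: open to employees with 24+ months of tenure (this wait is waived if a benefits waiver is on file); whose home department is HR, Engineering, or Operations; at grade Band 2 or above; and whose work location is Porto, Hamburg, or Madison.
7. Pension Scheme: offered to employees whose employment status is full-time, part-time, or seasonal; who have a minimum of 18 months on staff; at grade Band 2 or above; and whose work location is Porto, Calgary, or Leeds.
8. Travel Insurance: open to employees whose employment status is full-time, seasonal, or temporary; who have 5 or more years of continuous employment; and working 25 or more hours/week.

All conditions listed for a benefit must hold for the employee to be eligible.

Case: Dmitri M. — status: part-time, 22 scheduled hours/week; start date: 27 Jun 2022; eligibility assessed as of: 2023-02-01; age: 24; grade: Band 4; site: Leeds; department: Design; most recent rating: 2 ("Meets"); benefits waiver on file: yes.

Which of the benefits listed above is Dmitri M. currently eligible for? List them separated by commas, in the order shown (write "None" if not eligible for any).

Parking Benefit, Retirement Savings Plan

Service from 27 Jun 2022 to 2023-02-01: 219 days.
Parking Benefit — status part-time ✓ (not excluded); service 219 days ≥ 6 months (≈180 days) ✓; grade Band 4 ≥ Band 2 ✓ → eligible.
Short-Term Disability — service 219 days ≥ 2 months (≈60 days) ✓; 22 hrs/wk < 35 ✗ → not eligible.
Retirement Savings Plan — status part-time ✓; service 219 days ≥ 2 months (≈60 days) ✓; age 24 ≥ 18 ✓ → eligible.
Life Insurance — service 219 days ≥ 3 months (≈90 days) ✓; dept Design ✗ → not eligible.
Employee Assistance Program — status part-time ✗ (requires seasonal or temporary) → not eligible.
Stock Purchase Plan — benefits waiver on file ✓; dept Design ✗ → not eligible.
Pension Scheme — status part-time ✓; service 219 days < 18 months (≈540 days) ✗ → not eligible.
Travel Insurance — status part-time ✗ (requires full-time, seasonal, or temporary) → not eligible.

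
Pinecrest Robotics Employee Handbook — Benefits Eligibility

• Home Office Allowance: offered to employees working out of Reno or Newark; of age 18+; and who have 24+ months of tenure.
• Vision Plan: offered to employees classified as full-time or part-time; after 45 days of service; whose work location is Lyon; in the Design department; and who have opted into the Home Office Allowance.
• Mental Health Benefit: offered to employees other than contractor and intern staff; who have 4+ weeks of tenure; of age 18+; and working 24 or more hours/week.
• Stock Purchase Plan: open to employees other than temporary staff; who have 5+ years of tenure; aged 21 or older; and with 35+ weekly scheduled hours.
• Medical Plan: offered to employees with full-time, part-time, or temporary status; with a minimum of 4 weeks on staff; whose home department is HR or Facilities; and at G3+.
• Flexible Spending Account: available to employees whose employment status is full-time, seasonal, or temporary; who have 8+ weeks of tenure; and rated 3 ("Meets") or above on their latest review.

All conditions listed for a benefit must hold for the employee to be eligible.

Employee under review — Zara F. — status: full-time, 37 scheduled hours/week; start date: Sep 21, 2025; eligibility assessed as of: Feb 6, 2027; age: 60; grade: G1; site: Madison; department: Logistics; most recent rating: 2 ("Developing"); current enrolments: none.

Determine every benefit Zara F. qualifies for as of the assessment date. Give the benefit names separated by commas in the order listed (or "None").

Mental Health Benefit

Service from Sep 21, 2025 to Feb 6, 2027: 503 days.
Home Office Allowance — site Madison ✗ (not Reno or Newark) → not eligible.
Vision Plan — status full-time ✓; service 503 days ≥ 45 days ✓; site Madison ✗ (not Lyon) → not eligible.
Mental Health Benefit — status full-time ✓ (not excluded); service 503 days ≥ 4 weeks (≈28 days) ✓; age 60 ≥ 18 ✓; 37 hrs/wk ≥ 24 ✓ → eligible.
Stock Purchase Plan — status full-time ✓ (not excluded); service 503 days < 5 years (≈1825 days) ✗ → not eligible.
Medical Plan — status full-time ✓; service 503 days ≥ 4 weeks (≈28 days) ✓; dept Logistics ✗ → not eligible.
Flexible Spending Account — status full-time ✓; service 503 days ≥ 8 weeks (≈56 days) ✓; rating 2 < 3 ✗ → not eligible.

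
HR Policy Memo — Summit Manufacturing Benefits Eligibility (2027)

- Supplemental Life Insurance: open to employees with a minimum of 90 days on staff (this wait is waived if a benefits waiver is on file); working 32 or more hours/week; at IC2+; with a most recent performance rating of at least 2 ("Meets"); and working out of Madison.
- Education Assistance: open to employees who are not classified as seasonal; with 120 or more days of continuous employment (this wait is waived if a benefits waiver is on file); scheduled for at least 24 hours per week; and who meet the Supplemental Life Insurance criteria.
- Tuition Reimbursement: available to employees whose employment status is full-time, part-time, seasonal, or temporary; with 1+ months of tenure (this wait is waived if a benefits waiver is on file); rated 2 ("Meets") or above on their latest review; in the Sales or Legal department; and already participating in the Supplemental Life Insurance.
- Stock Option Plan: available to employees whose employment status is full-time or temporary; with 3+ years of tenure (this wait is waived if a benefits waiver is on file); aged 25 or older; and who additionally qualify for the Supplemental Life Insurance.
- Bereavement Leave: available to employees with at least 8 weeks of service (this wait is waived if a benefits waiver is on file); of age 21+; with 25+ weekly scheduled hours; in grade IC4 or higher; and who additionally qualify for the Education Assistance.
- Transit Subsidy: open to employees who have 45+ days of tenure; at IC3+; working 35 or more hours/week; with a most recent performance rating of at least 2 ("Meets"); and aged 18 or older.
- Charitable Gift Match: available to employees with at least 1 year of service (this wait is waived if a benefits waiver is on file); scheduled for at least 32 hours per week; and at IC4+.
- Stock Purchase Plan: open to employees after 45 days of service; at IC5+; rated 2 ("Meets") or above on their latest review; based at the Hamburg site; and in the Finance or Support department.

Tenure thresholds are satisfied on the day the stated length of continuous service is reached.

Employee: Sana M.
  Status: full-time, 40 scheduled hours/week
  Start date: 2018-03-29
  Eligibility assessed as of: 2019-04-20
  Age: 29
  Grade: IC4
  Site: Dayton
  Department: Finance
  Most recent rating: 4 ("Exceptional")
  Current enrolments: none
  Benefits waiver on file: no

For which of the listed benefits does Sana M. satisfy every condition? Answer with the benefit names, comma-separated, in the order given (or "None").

Transit Subsidy, Charitable Gift Match

Service from 2018-03-29 to 2019-04-20: 387 days.
Supplemental Life Insurance — no waiver, service 387 days ≥ 90 days ✓; 40 hrs/wk ≥ 32 ✓; grade IC4 ≥ IC2 ✓; rating 4 ≥ 2 ✓; site Dayton ✗ (not Madison) → not eligible.
Education Assistance — status full-time ✓ (not excluded); no waiver, service 387 days ≥ 120 days ✓; 40 hrs/wk ≥ 24 ✓; not eligible for Supplemental Life Insurance ✗ → not eligible.
Tuition Reimbursement — status full-time ✓; no waiver, service 387 days ≥ 1 month (≈30 days) ✓; rating 4 ≥ 2 ✓; dept Finance ✗ → not eligible.
Stock Option Plan — status full-time ✓; no waiver, service 387 days < 3 years (≈1095 days) ✗ → not eligible.
Bereavement Leave — no waiver, service 387 days ≥ 8 weeks (≈56 days) ✓; age 29 ≥ 21 ✓; 40 hrs/wk ≥ 25 ✓; grade IC4 ≥ IC4 ✓; not eligible for Education Assistance ✗ → not eligible.
Transit Subsidy — service 387 days ≥ 45 days ✓; grade IC4 ≥ IC3 ✓; 40 hrs/wk ≥ 35 ✓; rating 4 ≥ 2 ✓; age 29 ≥ 18 ✓ → eligible.
Charitable Gift Match — no waiver, service 387 days ≥ 1 year (≈365 days) ✓; 40 hrs/wk ≥ 32 ✓; grade IC4 ≥ IC4 ✓ → eligible.
Stock Purchase Plan — service 387 days ≥ 45 days ✓; grade IC4 < IC5 ✗ → not eligible.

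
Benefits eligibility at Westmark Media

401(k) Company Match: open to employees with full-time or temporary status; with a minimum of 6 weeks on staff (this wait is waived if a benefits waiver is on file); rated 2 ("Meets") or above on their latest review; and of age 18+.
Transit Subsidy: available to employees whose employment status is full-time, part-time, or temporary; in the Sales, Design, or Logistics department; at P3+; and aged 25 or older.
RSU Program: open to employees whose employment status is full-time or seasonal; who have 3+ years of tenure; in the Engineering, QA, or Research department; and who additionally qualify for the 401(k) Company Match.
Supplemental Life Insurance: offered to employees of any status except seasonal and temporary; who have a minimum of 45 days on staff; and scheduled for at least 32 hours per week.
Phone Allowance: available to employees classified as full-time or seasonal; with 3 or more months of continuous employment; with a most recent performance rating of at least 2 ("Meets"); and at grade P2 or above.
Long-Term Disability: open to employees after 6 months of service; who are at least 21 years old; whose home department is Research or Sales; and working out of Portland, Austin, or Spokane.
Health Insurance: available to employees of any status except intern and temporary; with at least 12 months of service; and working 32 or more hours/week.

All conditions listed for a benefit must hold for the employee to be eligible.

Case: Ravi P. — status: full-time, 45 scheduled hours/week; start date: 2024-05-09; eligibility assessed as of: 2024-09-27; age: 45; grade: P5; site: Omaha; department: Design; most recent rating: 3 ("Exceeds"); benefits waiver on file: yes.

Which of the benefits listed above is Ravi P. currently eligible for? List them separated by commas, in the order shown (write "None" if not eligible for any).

401(k) Company Match, Transit Subsidy, Supplemental Life Insurance, Phone Allowance

Service from 2024-05-09 to 2024-09-27: 141 days.
401(k) Company Match — status full-time ✓; benefits waiver on file ✓; rating 3 ≥ 2 ✓; age 45 ≥ 18 ✓ → eligible.
Transit Subsidy — status full-time ✓; dept Design ✓; grade P5 ≥ P3 ✓; age 45 ≥ 25 ✓ → eligible.
RSU Program — status full-time ✓; service 141 days < 3 years (≈1095 days) ✗ → not eligible.
Supplemental Life Insurance — status full-time ✓ (not excluded); service 141 days ≥ 45 days ✓; 45 hrs/wk ≥ 32 ✓ → eligible.
Phone Allowance — status full-time ✓; service 141 days ≥ 3 months (≈90 days) ✓; rating 3 ≥ 2 ✓; grade P5 ≥ P2 ✓ → eligible.
Long-Term Disability — service 141 days < 6 months (≈180 days) ✗ → not eligible.
Health Insurance — status full-time ✓ (not excluded); service 141 days < 12 months (≈360 days) ✗ → not eligible.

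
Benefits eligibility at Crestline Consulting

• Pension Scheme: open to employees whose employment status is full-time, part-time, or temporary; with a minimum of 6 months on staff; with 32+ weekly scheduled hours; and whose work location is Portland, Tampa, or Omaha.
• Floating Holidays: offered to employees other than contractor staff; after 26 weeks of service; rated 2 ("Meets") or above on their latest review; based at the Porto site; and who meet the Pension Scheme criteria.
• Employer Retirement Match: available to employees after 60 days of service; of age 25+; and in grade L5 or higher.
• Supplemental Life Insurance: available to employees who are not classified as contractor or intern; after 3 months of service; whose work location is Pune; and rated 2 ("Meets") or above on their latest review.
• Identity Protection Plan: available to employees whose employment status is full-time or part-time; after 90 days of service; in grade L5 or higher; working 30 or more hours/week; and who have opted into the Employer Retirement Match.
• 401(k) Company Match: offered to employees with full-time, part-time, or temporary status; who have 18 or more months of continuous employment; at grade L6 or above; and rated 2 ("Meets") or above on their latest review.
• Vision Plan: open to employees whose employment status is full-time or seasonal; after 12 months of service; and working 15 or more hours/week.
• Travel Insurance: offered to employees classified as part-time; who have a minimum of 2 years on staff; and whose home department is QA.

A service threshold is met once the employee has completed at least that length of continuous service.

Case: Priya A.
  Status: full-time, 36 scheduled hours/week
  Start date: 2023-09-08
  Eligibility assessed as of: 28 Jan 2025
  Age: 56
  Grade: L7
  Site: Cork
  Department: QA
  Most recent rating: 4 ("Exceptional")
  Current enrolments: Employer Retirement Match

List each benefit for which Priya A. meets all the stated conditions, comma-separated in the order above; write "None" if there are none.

Employer Retirement Match, Identity Protection Plan, Vision Plan

Service from 2023-09-08 to 28 Jan 2025: 508 days.
Pension Scheme — status full-time ✓; service 508 days ≥ 6 months (≈180 days) ✓; 36 hrs/wk ≥ 32 ✓; site Cork ✗ (not Portland, Tampa, or Omaha) → not eligible.
Floating Holidays — status full-time ✓ (not excluded); service 508 days ≥ 26 weeks (≈182 days) ✓; rating 4 ≥ 2 ✓; site Cork ✗ (not Porto) → not eligible.
Employer Retirement Match — service 508 days ≥ 60 days ✓; age 56 ≥ 25 ✓; grade L7 ≥ L5 ✓ → eligible.
Supplemental Life Insurance — status full-time ✓ (not excluded); service 508 days ≥ 3 months (≈90 days) ✓; site Cork ✗ (not Pune) → not eligible.
Identity Protection Plan — status full-time ✓; service 508 days ≥ 90 days ✓; grade L7 ≥ L5 ✓; 36 hrs/wk ≥ 30 ✓; enrolled in Employer Retirement Match ✓ → eligible.
401(k) Company Match — status full-time ✓; service 508 days < 18 months (≈540 days) ✗ → not eligible.
Vision Plan — status full-time ✓; service 508 days ≥ 12 months (≈360 days) ✓; 36 hrs/wk ≥ 15 ✓ → eligible.
Travel Insurance — status full-time ✗ (requires part-time) → not eligible.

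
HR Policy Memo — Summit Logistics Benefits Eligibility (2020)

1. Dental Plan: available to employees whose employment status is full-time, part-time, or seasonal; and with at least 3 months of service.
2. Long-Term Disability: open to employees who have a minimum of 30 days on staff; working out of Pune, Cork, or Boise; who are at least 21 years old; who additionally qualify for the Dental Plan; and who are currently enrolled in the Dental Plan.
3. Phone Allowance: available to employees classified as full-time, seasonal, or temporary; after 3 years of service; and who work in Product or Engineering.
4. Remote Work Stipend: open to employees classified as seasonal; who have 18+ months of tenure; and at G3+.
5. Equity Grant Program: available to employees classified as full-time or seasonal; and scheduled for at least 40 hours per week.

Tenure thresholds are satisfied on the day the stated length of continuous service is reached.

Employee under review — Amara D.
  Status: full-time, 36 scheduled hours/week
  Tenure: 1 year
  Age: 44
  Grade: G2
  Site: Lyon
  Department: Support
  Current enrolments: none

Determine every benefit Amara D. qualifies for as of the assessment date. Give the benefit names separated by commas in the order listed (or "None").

Dental Plan

Dental Plan — status full-time ✓; service 1 year ≥ 3 months (≈90 days) ✓ → eligible.
Long-Term Disability — service 1 year ≥ 30 days ✓; site Lyon ✗ (not Pune, Cork, or Boise) → not eligible.
Phone Allowance — status full-time ✓; service 1 year < 3 years ✗ → not eligible.
Remote Work Stipend — status full-time ✗ (requires seasonal) → not eligible.
Equity Grant Program — status full-time ✓; 36 hrs/wk < 40 ✗ → not eligible.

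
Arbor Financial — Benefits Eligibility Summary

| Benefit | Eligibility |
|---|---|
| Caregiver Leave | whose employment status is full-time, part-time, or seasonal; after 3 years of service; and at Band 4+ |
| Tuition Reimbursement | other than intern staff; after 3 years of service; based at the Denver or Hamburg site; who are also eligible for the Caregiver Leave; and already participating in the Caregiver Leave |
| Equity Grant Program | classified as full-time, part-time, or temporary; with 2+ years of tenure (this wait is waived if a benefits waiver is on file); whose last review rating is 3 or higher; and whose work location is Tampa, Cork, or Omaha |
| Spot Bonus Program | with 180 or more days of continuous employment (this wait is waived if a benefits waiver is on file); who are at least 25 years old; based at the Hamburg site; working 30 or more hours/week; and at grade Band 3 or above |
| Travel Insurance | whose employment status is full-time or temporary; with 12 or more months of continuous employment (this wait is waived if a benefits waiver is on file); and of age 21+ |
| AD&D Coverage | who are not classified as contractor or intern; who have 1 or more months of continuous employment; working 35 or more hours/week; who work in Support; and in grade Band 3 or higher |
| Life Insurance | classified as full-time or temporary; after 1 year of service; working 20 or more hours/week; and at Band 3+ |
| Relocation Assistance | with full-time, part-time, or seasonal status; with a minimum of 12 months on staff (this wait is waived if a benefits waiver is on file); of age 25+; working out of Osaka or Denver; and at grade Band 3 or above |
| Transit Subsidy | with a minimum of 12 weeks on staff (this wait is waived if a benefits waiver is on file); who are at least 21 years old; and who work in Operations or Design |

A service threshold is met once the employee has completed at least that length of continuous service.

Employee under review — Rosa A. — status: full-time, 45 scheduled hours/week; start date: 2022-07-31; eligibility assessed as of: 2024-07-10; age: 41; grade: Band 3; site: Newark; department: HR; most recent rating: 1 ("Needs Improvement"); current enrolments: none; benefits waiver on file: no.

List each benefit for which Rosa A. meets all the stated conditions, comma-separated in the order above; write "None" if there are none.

Travel Insurance, Life Insurance

Service from 2022-07-31 to 2024-07-10: 710 days.
Caregiver Leave — status full-time ✓; service 710 days < 3 years (≈1095 days) ✗ → not eligible.
Tuition Reimbursement — status full-time ✓ (not excluded); service 710 days < 3 years (≈1095 days) ✗ → not eligible.
Equity Grant Program — status full-time ✓; no waiver, service 710 days < 2 years (≈730 days) ✗ → not eligible.
Spot Bonus Program — no waiver, service 710 days ≥ 180 days ✓; age 41 ≥ 25 ✓; site Newark ✗ (not Hamburg) → not eligible.
Travel Insurance — status full-time ✓; no waiver, service 710 days ≥ 12 months (≈360 days) ✓; age 41 ≥ 21 ✓ → eligible.
AD&D Coverage — status full-time ✓ (not excluded); service 710 days ≥ 1 month (≈30 days) ✓; 45 hrs/wk ≥ 35 ✓; dept HR ✗ → not eligible.
Life Insurance — status full-time ✓; service 710 days ≥ 1 year (≈365 days) ✓; 45 hrs/wk ≥ 20 ✓; grade Band 3 ≥ Band 3 ✓ → eligible.
Relocation Assistance — status full-time ✓; no waiver, service 710 days ≥ 12 months (≈360 days) ✓; age 41 ≥ 25 ✓; site Newark ✗ (not Osaka or Denver) → not eligible.
Transit Subsidy — no waiver, service 710 days ≥ 12 weeks (≈84 days) ✓; age 41 ≥ 21 ✓; dept HR ✗ → not eligible.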